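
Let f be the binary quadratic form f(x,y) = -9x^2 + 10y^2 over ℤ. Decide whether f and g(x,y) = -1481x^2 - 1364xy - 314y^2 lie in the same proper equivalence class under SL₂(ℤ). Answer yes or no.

D₁ = 360, D₂ = 360
river cycle of f (length 2): (-9, 18, 1), (1, 18, -9)
river cycle of g (length 2): (-9, 18, 1), (1, 18, -9)
cycles coincide ⇒ equivalent

yes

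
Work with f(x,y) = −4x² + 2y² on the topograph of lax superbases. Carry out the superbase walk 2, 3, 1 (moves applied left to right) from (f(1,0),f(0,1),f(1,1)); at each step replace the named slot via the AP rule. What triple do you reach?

start (-4,2,-2) = (f(1,0),f(0,1),f(1,1))
replace slot 2: 2·((-4)+(-2)) − 2 = -14 → (-4,-14,-2)
replace slot 3: 2·((-4)+(-14)) − (-2) = -34 → (-4,-14,-34)
replace slot 1: 2·((-14)+(-34)) − (-4) = -92 → (-92,-14,-34)

-92,-14,-34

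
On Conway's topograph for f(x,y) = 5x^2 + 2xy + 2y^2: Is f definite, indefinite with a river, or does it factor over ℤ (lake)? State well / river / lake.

D = b²−4ac = 2² − 4·5·2 = -36
D < 0 ⇒ definite ⇒ every region one sign ⇒ single well

well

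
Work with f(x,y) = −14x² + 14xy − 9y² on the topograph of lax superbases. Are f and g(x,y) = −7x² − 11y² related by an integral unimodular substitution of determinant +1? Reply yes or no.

D₁ = -308, D₂ = -308
f is negative-definite; reduce −f:
−f: translate: b→14 (≡-14 mod 28), so (14,-14,9)→(14,14,9)
−f: flip: (14,14,9)→(9,-14,14)
−f: translate: b→4 (≡-14 mod 18), so (9,-14,14)→(9,4,9)
−f: reduced (well bottom): (9,4,9) with a≤c, −a<b≤a
flip sign back: reduced form of f is (-9,-4,-9)
g is negative-definite; reduce −g:
−g: reduced (well bottom): (7,0,11) with a≤c, −a<b≤a
flip sign back: reduced form of g is (-7,0,-11)
reduced forms (-9, -4, -9) vs (-7, 0, -11) ⇒ inequivalent

no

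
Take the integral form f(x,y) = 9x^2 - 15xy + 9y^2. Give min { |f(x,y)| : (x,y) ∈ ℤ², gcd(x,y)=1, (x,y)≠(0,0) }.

translate: b→3 (≡-15 mod 18), so (9,-15,9)→(9,3,3)
flip: (9,3,3)→(3,-3,9)
translate: b→3 (≡-3 mod 6), so (3,-3,9)→(3,3,9)
reduced (well bottom): (3,3,9) with a≤c, −a<b≤a
well minimum = a = 3

3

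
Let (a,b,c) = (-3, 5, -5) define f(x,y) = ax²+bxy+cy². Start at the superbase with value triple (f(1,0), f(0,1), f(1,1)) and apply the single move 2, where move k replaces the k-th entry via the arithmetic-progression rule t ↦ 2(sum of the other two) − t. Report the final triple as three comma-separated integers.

start (-3,-5,-3) = (f(1,0),f(0,1),f(1,1))
replace slot 2: 2·((-3)+(-3)) − (-5) = -7 → (-3,-7,-3)

-3,-7,-3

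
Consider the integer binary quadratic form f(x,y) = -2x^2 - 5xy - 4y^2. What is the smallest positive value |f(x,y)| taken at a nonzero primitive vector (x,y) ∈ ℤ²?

translate: b→1 (≡5 mod 4), so (2,5,4)→(2,1,1)
flip: (2,1,1)→(1,-1,2)
translate: b→1 (≡-1 mod 2), so (1,-1,2)→(1,1,2)
reduced (well bottom): (1,1,2) with a≤c, −a<b≤a
well minimum |f| = |-1| = 1 (negative-definite)

1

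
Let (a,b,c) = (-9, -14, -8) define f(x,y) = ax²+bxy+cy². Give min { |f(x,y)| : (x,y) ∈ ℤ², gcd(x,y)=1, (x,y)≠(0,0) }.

translate: b→-4 (≡14 mod 18), so (9,14,8)→(9,-4,3)
flip: (9,-4,3)→(3,4,9)
translate: b→-2 (≡4 mod 6), so (3,4,9)→(3,-2,8)
reduced (well bottom): (3,-2,8) with a≤c, −a<b≤a
well minimum |f| = |-3| = 3 (negative-definite)

3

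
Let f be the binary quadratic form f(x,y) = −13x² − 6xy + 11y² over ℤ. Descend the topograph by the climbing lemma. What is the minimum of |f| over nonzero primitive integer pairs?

descent: ρ → (11,6,-13)  [lands on river]
river: ρ → (-13,20,4)
river: ρ → (4,20,-13)
river: ρ → (-13,6,11)
river: ρ → (11,16,-8)
river: ρ → (-8,16,11)
closes: descent 1, river 6
min |a| on river = 4

4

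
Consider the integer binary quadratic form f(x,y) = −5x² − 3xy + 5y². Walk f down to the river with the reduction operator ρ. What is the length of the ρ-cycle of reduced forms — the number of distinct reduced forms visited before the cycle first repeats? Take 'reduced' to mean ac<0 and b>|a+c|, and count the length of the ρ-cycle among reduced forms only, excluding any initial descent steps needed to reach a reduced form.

D = 109, ⌊√D⌋ = 10
descent: ρ → (5,3,-5)  [lands on river]
river: ρ → (-5,7,3)
river: ρ → (3,5,-7)
river: ρ → (-7,9,1)
river: ρ → (1,9,-7)
river: ρ → (-7,5,3)
river: ρ → (3,7,-5)
river: ρ → (-5,3,5)
river: ρ → (5,7,-3)
river: ρ → (-3,5,7)
river: ρ → (7,9,-1)
river: ρ → (-1,9,7)
river: ρ → (7,5,-3)
river: ρ → (-3,7,5)
ρ-cycle length = 14 (tail of 1 descent step not counted)

14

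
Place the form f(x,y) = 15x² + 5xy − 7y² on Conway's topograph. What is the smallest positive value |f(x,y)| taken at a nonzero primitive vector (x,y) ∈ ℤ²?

descent: ρ → (-7,9,13)  [lands on river]
river: ρ → (13,17,-3)
river: ρ → (-3,19,7)
river: ρ → (7,9,-13)
river: ρ → (-13,17,3)
river: ρ → (3,19,-7)
closes: descent 1, river 6
min |a| on river = 3

3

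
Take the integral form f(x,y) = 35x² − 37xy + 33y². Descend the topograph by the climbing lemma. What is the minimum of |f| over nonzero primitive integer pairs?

translate: b→33 (≡-37 mod 70), so (35,-37,33)→(35,33,31)
flip: (35,33,31)→(31,-33,35)
translate: b→29 (≡-33 mod 62), so (31,-33,35)→(31,29,33)
reduced (well bottom): (31,29,33) with a≤c, −a<b≤a
well minimum = a = 31

31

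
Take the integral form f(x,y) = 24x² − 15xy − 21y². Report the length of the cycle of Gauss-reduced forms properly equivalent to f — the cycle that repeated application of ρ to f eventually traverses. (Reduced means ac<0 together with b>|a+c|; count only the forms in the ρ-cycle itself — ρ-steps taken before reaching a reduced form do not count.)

D = 2241, ⌊√D⌋ = 47
descent: ρ → (-21,15,24)  [lands on river]
river: ρ → (24,33,-12)
river: ρ → (-12,39,15)
river: ρ → (15,21,-30)
river: ρ → (-30,39,6)
river: ρ → (6,45,-9)
river: ρ → (-9,45,6)
river: ρ → (6,39,-30)
river: ρ → (-30,21,15)
river: ρ → (15,39,-12)
river: ρ → (-12,33,24)
river: ρ → (24,15,-21)
river: ρ → (-21,27,18)
river: ρ → (18,45,-3)
river: ρ → (-3,45,18)
river: ρ → (18,27,-21)
ρ-cycle length = 16 (tail of 1 descent step not counted)

16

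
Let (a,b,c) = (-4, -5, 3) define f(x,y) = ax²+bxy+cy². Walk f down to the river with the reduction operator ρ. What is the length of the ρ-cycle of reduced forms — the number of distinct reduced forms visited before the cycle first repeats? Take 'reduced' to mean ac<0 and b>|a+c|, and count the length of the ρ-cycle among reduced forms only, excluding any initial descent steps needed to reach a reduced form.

D = 73, ⌊√D⌋ = 8
descent: ρ → (3,5,-4)  [lands on river]
river: ρ → (-4,3,4)
river: ρ → (4,5,-3)
river: ρ → (-3,7,2)
river: ρ → (2,5,-6)
river: ρ → (-6,7,1)
river: ρ → (1,7,-6)
river: ρ → (-6,5,2)
river: ρ → (2,7,-3)
river: ρ → (-3,5,4)
river: ρ → (4,3,-4)
river: ρ → (-4,5,3)
river: ρ → (3,7,-2)
river: ρ → (-2,5,6)
river: ρ → (6,7,-1)
river: ρ → (-1,7,6)
river: ρ → (6,5,-2)
river: ρ → (-2,7,3)
ρ-cycle length = 18 (tail of 1 descent step not counted)

18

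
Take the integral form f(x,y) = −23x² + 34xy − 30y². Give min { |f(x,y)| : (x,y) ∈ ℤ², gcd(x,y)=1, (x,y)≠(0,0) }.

translate: b→12 (≡-34 mod 46), so (23,-34,30)→(23,12,19)
flip: (23,12,19)→(19,-12,23)
reduced (well bottom): (19,-12,23) with a≤c, −a<b≤a
well minimum |f| = |-19| = 19 (negative-definite)

19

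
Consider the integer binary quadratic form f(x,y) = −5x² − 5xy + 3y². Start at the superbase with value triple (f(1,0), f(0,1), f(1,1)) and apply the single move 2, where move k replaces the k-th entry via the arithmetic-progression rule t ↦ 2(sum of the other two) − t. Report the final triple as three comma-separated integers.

start (-5,3,-7) = (f(1,0),f(0,1),f(1,1))
replace slot 2: 2·((-5)+(-7)) − 3 = -27 → (-5,-27,-7)

-5,-27,-7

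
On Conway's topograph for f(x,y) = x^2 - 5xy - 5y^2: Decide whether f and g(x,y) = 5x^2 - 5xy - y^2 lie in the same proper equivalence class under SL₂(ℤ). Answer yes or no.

D₁ = 45, D₂ = 45
river cycle of f (length 2): (-5, 5, 1), (1, 5, -5)
river cycle of g (length 2): (-1, 5, 5), (5, 5, -1)
cycles differ ⇒ inequivalent

no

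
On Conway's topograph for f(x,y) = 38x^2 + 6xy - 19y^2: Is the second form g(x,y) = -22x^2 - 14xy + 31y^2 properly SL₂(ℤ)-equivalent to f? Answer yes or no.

D₁ = 2924, D₂ = 2924
river cycle of f (length 10): (-19, 32, 25), (25, 18, -26), (-26, 34, 17), (17, 34, -26), (-26, 18, 25), (25, 32, -19), (-19, 44, 13), (13, 34, -34), (-34, 34, 13), (13, 44, -19)
river cycle of g (length 8): (31, 14, -22), (-22, 30, 23), (23, 16, -29), (-29, 42, 10), (10, 38, -37), (-37, 36, 11), (11, 52, -5), (-5, 48, 31)
cycles differ ⇒ inequivalent

no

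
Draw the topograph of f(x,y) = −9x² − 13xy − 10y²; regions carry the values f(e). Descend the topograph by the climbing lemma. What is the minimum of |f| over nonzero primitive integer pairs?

translate: b→-5 (≡13 mod 18), so (9,13,10)→(9,-5,6)
flip: (9,-5,6)→(6,5,9)
reduced (well bottom): (6,5,9) with a≤c, −a<b≤a
well minimum |f| = |-6| = 6 (negative-definite)

6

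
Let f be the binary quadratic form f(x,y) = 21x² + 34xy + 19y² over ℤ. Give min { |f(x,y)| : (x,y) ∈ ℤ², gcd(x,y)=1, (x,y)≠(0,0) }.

translate: b→-8 (≡34 mod 42), so (21,34,19)→(21,-8,6)
flip: (21,-8,6)→(6,8,21)
translate: b→-4 (≡8 mod 12), so (6,8,21)→(6,-4,19)
reduced (well bottom): (6,-4,19) with a≤c, −a<b≤a
well minimum = a = 6

6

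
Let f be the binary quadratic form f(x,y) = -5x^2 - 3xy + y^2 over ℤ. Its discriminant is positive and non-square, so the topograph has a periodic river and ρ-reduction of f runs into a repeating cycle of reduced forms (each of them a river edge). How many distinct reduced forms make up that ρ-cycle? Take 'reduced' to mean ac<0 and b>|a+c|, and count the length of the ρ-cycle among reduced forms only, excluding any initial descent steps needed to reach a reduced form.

D = 29, ⌊√D⌋ = 5
descent: ρ → (1,5,-1)  [lands on river]
river: ρ → (-1,5,1)
ρ-cycle length = 2 (tail of 1 descent step not counted)

2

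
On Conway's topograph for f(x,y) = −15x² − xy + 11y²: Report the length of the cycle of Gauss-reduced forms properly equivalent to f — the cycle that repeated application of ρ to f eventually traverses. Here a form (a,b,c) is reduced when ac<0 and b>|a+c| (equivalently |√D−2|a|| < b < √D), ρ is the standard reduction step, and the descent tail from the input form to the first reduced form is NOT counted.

D = 661, ⌊√D⌋ = 25
descent: ρ → (11,23,-3)  [lands on river]
river: ρ → (-3,25,3)
river: ρ → (3,23,-11)
river: ρ → (-11,21,5)
river: ρ → (5,19,-15)
river: ρ → (-15,11,9)
river: ρ → (9,25,-1)
river: ρ → (-1,25,9)
river: ρ → (9,11,-15)
river: ρ → (-15,19,5)
river: ρ → (5,21,-11)
river: ρ → (-11,23,3)
river: ρ → (3,25,-3)
river: ρ → (-3,23,11)
river: ρ → (11,21,-5)
river: ρ → (-5,19,15)
river: ρ → (15,11,-9)
river: ρ → (-9,25,1)
river: ρ → (1,25,-9)
river: ρ → (-9,11,15)
river: ρ → (15,19,-5)
river: ρ → (-5,21,11)
ρ-cycle length = 22 (tail of 1 descent step not counted)

22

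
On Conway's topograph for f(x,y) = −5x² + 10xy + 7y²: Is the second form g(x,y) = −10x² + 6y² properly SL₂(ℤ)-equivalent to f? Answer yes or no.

D₁ = 240, D₂ = 240
river cycle of f (length 6): (7, 4, -8), (-8, 12, 3), (3, 12, -8), (-8, 4, 7), (7, 10, -5), (-5, 10, 7)
river cycle of g (length 2): (6, 12, -4), (-4, 12, 6)
cycles differ ⇒ inequivalent

no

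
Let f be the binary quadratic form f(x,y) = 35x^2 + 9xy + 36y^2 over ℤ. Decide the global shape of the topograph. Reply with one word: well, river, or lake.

D = b²−4ac = 9² − 4·35·36 = -4959
D < 0 ⇒ definite ⇒ every region one sign ⇒ single well

well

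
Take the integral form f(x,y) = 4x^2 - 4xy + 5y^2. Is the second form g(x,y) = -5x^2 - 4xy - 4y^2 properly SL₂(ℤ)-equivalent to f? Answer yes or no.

D₁ = -64, D₂ = -64
f: translate: b→4 (≡-4 mod 8), so (4,-4,5)→(4,4,5)
f: reduced (well bottom): (4,4,5) with a≤c, −a<b≤a
g is negative-definite; reduce −g:
−g: flip: (5,4,4)→(4,-4,5)
−g: translate: b→4 (≡-4 mod 8), so (4,-4,5)→(4,4,5)
−g: reduced (well bottom): (4,4,5) with a≤c, −a<b≤a
flip sign back: reduced form of g is (-4,-4,-5)
reduced forms (4, 4, 5) vs (-4, -4, -5) ⇒ inequivalent

no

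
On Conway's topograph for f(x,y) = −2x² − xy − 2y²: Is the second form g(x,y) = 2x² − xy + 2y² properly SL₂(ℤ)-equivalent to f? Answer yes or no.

D₁ = -15, D₂ = -15
f is negative-definite; reduce −f:
−f: reduced (well bottom): (2,1,2) with a≤c, −a<b≤a
flip sign back: reduced form of f is (-2,-1,-2)
g: flip: (2,-1,2)→(2,1,2)
g: reduced (well bottom): (2,1,2) with a≤c, −a<b≤a
reduced forms (-2, -1, -2) vs (2, 1, 2) ⇒ inequivalent

no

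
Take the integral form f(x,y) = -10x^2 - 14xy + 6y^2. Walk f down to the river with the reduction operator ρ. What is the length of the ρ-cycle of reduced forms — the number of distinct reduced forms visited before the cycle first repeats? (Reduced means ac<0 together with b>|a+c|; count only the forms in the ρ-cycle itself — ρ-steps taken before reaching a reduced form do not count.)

D = 436, ⌊√D⌋ = 20
descent: ρ → (6,14,-10)  [lands on river]
river: ρ → (-10,6,10)
river: ρ → (10,14,-6)
river: ρ → (-6,10,14)
river: ρ → (14,18,-2)
river: ρ → (-2,18,14)
river: ρ → (14,10,-6)
river: ρ → (-6,14,10)
river: ρ → (10,6,-10)
river: ρ → (-10,14,6)
river: ρ → (6,10,-14)
river: ρ → (-14,18,2)
river: ρ → (2,18,-14)
river: ρ → (-14,10,6)
ρ-cycle length = 14 (tail of 1 descent step not counted)

14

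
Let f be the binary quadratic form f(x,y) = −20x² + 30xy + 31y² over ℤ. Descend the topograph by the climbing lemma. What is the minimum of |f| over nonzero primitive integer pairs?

river: ρ → (31,32,-19)
river: ρ → (-19,44,19)
river: ρ → (19,32,-31)
river: ρ → (-31,30,20)
river: ρ → (20,50,-11)
river: ρ → (-11,38,44)
river: ρ → (44,50,-5)
river: ρ → (-5,50,44)
river: ρ → (44,38,-11)
river: ρ → (-11,50,20)
river: ρ → (20,30,-31)
river: ρ → (-31,32,19)
river: ρ → (19,44,-19)
river: ρ → (-19,32,31)
river: ρ → (31,30,-20)
river: ρ → (-20,50,11)
river: ρ → (11,38,-44)
river: ρ → (-44,50,5)
river: ρ → (5,50,-44)
river: ρ → (-44,38,11)
river: ρ → (11,50,-20)
river: ρ → (-20,30,31)
closes: descent 0, river 22
min |a| on river = 5

5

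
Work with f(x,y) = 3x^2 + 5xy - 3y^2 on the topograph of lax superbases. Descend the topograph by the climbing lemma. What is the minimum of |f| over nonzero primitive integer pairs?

river: ρ → (-3,7,1)
river: ρ → (1,7,-3)
river: ρ → (-3,5,3)
river: ρ → (3,7,-1)
river: ρ → (-1,7,3)
river: ρ → (3,5,-3)
closes: descent 0, river 6
min |a| on river = 1

1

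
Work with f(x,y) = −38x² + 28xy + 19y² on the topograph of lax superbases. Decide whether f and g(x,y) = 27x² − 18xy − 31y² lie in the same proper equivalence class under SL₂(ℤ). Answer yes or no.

D₁ = 3672, D₂ = 3672
river cycle of f (length 10): (19, 48, -18), (-18, 60, 1), (1, 60, -18), (-18, 48, 19), (19, 28, -38), (-38, 48, 9), (9, 60, -2), (-2, 60, 9), (9, 48, -38), (-38, 28, 19)
river cycle of g (length 16): (-31, 18, 27), (27, 36, -22), (-22, 52, 11), (11, 58, -7), (-7, 54, 27), (27, 54, -7), (-7, 58, 11), (11, 52, -22), (-22, 36, 27), (27, 18, -31), … (6 more)
cycles differ ⇒ inequivalent

no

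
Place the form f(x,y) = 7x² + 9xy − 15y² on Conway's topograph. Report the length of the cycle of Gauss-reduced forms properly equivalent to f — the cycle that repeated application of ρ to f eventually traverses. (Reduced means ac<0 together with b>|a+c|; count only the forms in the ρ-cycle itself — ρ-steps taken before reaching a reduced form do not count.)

D = 501, ⌊√D⌋ = 22
river: ρ → (-15,21,1)
river: ρ → (1,21,-15)
river: ρ → (-15,9,7)
river: ρ → (7,19,-5)
river: ρ → (-5,21,3)
river: ρ → (3,21,-5)
river: ρ → (-5,19,7)
river: ρ → (7,9,-15)
ρ-cycle length = 8 (tail of 0 descent steps not counted)

8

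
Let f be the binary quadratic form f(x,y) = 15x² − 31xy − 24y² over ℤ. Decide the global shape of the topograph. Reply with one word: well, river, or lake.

D = b²−4ac = (-31)² − 4·15·(-24) = 2401
D = 49² is a perfect square ⇒ form factors over ℤ ⇒ lakes

lake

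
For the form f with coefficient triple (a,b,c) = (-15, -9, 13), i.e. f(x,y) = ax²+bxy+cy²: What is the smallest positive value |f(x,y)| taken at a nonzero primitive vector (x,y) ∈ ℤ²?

descent: ρ → (13,9,-15)  [lands on river]
river: ρ → (-15,21,7)
river: ρ → (7,21,-15)
river: ρ → (-15,9,13)
river: ρ → (13,17,-11)
river: ρ → (-11,27,3)
river: ρ → (3,27,-11)
river: ρ → (-11,17,13)
closes: descent 1, river 8
min |a| on river = 3

3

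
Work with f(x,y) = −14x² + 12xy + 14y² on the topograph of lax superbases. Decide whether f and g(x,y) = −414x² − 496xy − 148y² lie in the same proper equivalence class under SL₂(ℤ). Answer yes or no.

D₁ = 928, D₂ = 928
river cycle of f (length 14): (14, 16, -12), (-12, 8, 18), (18, 28, -2), (-2, 28, 18), (18, 8, -12), (-12, 16, 14), (14, 12, -14), (-14, 16, 12), (12, 8, -18), (-18, 28, 2), … (4 more)
river cycle of g (length 14): (-14, 12, 14), (14, 16, -12), (-12, 8, 18), (18, 28, -2), (-2, 28, 18), (18, 8, -12), (-12, 16, 14), (14, 12, -14), (-14, 16, 12), (12, 8, -18), … (4 more)
cycles coincide ⇒ equivalent

yes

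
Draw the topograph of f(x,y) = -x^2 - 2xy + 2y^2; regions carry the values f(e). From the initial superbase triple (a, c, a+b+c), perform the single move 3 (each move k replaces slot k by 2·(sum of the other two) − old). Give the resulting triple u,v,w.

start (-1,2,-1) = (f(1,0),f(0,1),f(1,1))
replace slot 3: 2·((-1)+2) − (-1) = 3 → (-1,2,3)

-1,2,3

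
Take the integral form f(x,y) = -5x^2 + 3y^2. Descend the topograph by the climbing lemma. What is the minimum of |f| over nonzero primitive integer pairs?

descent: ρ → (3,6,-2)  [lands on river]
river: ρ → (-2,6,3)
closes: descent 1, river 2
min |a| on river = 2

2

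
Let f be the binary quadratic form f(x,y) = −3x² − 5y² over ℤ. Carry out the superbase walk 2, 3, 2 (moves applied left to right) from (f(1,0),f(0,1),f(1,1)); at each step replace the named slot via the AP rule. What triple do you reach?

start (-3,-5,-8) = (f(1,0),f(0,1),f(1,1))
replace slot 2: 2·((-3)+(-8)) − (-5) = -17 → (-3,-17,-8)
replace slot 3: 2·((-3)+(-17)) − (-8) = -32 → (-3,-17,-32)
replace slot 2: 2·((-3)+(-32)) − (-17) = -53 → (-3,-53,-32)

-3,-53,-32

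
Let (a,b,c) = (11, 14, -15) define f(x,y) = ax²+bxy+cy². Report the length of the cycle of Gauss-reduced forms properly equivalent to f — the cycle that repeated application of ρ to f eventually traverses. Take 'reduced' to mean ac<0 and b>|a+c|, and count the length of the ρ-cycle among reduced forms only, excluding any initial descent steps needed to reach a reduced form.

D = 856, ⌊√D⌋ = 29
river: ρ → (-15,16,10)
river: ρ → (10,24,-7)
river: ρ → (-7,18,19)
river: ρ → (19,20,-6)
river: ρ → (-6,28,3)
river: ρ → (3,26,-15)
river: ρ → (-15,4,14)
river: ρ → (14,24,-5)
river: ρ → (-5,26,9)
river: ρ → (9,28,-2)
river: ρ → (-2,28,9)
river: ρ → (9,26,-5)
river: ρ → (-5,24,14)
river: ρ → (14,4,-15)
river: ρ → (-15,26,3)
river: ρ → (3,28,-6)
river: ρ → (-6,20,19)
river: ρ → (19,18,-7)
river: ρ → (-7,24,10)
river: ρ → (10,16,-15)
river: ρ → (-15,14,11)
river: ρ → (11,8,-18)
river: ρ → (-18,28,1)
river: ρ → (1,28,-18)
river: ρ → (-18,8,11)
river: ρ → (11,14,-15)
ρ-cycle length = 26 (tail of 0 descent steps not counted)

26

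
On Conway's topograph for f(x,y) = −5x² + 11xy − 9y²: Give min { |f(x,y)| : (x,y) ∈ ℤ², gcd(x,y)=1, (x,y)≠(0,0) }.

translate: b→-1 (≡-11 mod 10), so (5,-11,9)→(5,-1,3)
flip: (5,-1,3)→(3,1,5)
reduced (well bottom): (3,1,5) with a≤c, −a<b≤a
well minimum |f| = |-3| = 3 (negative-definite)

3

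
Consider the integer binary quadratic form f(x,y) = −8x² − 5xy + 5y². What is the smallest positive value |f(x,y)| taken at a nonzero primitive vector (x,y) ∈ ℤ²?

descent: ρ → (5,5,-8)  [lands on river]
river: ρ → (-8,11,2)
river: ρ → (2,13,-2)
river: ρ → (-2,11,8)
river: ρ → (8,5,-5)
river: ρ → (-5,5,8)
river: ρ → (8,11,-2)
river: ρ → (-2,13,2)
river: ρ → (2,11,-8)
river: ρ → (-8,5,5)
closes: descent 1, river 10
min |a| on river = 2

2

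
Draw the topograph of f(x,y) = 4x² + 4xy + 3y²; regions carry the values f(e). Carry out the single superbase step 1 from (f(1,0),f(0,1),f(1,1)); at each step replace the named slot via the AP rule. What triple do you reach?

start (4,3,11) = (f(1,0),f(0,1),f(1,1))
replace slot 1: 2·(3+11) − 4 = 24 → (24,3,11)

24,3,11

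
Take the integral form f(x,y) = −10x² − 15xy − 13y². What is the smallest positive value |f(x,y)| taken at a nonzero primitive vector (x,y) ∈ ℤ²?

translate: b→-5 (≡15 mod 20), so (10,15,13)→(10,-5,8)
flip: (10,-5,8)→(8,5,10)
reduced (well bottom): (8,5,10) with a≤c, −a<b≤a
well minimum |f| = |-8| = 8 (negative-definite)

8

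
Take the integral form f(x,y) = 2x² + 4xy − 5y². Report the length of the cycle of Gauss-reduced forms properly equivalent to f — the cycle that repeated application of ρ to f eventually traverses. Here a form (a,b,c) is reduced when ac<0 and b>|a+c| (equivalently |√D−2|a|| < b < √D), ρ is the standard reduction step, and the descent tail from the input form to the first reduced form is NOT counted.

D = 56, ⌊√D⌋ = 7
river: ρ → (-5,6,1)
river: ρ → (1,6,-5)
river: ρ → (-5,4,2)
river: ρ → (2,4,-5)
ρ-cycle length = 4 (tail of 0 descent steps not counted)

4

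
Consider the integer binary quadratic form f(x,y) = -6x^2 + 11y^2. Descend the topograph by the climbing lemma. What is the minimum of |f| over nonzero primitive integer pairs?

descent: ρ → (11,0,-6)
descent: ρ → (-6,12,5)  [lands on river]
river: ρ → (5,8,-10)
river: ρ → (-10,12,3)
river: ρ → (3,12,-10)
river: ρ → (-10,8,5)
river: ρ → (5,12,-6)
closes: descent 2, river 6
min |a| on river = 3

3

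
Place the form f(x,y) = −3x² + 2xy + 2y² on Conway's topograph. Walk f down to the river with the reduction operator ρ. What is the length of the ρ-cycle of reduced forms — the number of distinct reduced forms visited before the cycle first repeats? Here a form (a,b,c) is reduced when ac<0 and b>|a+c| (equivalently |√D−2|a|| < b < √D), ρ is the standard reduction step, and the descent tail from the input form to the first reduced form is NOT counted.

D = 28, ⌊√D⌋ = 5
river: ρ → (2,2,-3)
river: ρ → (-3,4,1)
river: ρ → (1,4,-3)
river: ρ → (-3,2,2)
ρ-cycle length = 4 (tail of 0 descent steps not counted)

4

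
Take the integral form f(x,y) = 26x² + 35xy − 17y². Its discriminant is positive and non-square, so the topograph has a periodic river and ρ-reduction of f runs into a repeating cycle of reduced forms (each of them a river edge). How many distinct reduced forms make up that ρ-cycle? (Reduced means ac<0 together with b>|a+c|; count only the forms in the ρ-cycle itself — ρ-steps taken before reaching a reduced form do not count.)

D = 2993, ⌊√D⌋ = 54
river: ρ → (-17,33,28)
river: ρ → (28,23,-22)
river: ρ → (-22,21,29)
river: ρ → (29,37,-14)
river: ρ → (-14,47,14)
river: ρ → (14,37,-29)
river: ρ → (-29,21,22)
river: ρ → (22,23,-28)
river: ρ → (-28,33,17)
river: ρ → (17,35,-26)
river: ρ → (-26,17,26)
river: ρ → (26,35,-17)
ρ-cycle length = 12 (tail of 0 descent steps not counted)

12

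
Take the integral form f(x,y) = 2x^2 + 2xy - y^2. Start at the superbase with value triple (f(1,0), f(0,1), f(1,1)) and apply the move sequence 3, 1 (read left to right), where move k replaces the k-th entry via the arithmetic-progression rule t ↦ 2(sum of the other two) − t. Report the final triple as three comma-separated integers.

start (2,-1,3) = (f(1,0),f(0,1),f(1,1))
replace slot 3: 2·(2+(-1)) − 3 = -1 → (2,-1,-1)
replace slot 1: 2·((-1)+(-1)) − 2 = -6 → (-6,-1,-1)

-6,-1,-1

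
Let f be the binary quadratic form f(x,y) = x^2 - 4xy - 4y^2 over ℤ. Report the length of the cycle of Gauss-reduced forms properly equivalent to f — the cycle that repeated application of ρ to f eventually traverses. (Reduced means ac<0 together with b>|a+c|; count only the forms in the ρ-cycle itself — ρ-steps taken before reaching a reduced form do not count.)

D = 32, ⌊√D⌋ = 5
descent: ρ → (-4,4,1)  [lands on river]
river: ρ → (1,4,-4)
ρ-cycle length = 2 (tail of 1 descent step not counted)

2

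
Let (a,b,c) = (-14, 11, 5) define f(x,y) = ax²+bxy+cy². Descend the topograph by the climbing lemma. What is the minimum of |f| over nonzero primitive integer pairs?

river: ρ → (5,19,-2)
river: ρ → (-2,17,14)
river: ρ → (14,11,-5)
river: ρ → (-5,19,2)
river: ρ → (2,17,-14)
river: ρ → (-14,11,5)
closes: descent 0, river 6
min |a| on river = 2

2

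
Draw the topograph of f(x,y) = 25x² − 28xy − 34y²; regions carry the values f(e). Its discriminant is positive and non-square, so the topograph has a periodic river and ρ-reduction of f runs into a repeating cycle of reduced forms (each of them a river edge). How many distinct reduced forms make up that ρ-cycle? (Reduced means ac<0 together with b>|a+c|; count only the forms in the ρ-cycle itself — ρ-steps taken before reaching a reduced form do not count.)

D = 4184, ⌊√D⌋ = 64
descent: ρ → (-34,28,25)  [lands on river]
river: ρ → (25,22,-37)
river: ρ → (-37,52,10)
river: ρ → (10,48,-47)
river: ρ → (-47,46,11)
river: ρ → (11,64,-2)
river: ρ → (-2,64,11)
river: ρ → (11,46,-47)
river: ρ → (-47,48,10)
river: ρ → (10,52,-37)
river: ρ → (-37,22,25)
river: ρ → (25,28,-34)
river: ρ → (-34,40,19)
river: ρ → (19,36,-38)
river: ρ → (-38,40,17)
river: ρ → (17,62,-5)
river: ρ → (-5,58,41)
river: ρ → (41,24,-22)
river: ρ → (-22,64,1)
river: ρ → (1,64,-22)
river: ρ → (-22,24,41)
river: ρ → (41,58,-5)
river: ρ → (-5,62,17)
river: ρ → (17,40,-38)
river: ρ → (-38,36,19)
river: ρ → (19,40,-34)
ρ-cycle length = 26 (tail of 1 descent step not counted)

26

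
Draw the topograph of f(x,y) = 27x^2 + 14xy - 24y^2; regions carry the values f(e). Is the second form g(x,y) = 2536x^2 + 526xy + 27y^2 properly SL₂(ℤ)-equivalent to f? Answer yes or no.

D₁ = 2788, D₂ = 2788
river cycle of f (length 14): (-24, 34, 17), (17, 34, -24), (-24, 14, 27), (27, 40, -11), (-11, 48, 11), (11, 40, -27), (-27, 14, 24), (24, 34, -17), (-17, 34, 24), (24, 14, -27), … (4 more)
river cycle of g (length 14): (27, 14, -24), (-24, 34, 17), (17, 34, -24), (-24, 14, 27), (27, 40, -11), (-11, 48, 11), (11, 40, -27), (-27, 14, 24), (24, 34, -17), (-17, 34, 24), … (4 more)
cycles coincide ⇒ equivalent

yes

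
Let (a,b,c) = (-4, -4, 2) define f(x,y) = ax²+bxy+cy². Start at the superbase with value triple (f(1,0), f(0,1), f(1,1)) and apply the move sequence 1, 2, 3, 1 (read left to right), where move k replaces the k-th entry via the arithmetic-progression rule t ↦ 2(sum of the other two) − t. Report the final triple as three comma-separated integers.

start (-4,2,-6) = (f(1,0),f(0,1),f(1,1))
replace slot 1: 2·(2+(-6)) − (-4) = -4 → (-4,2,-6)
replace slot 2: 2·((-4)+(-6)) − 2 = -22 → (-4,-22,-6)
replace slot 3: 2·((-4)+(-22)) − (-6) = -46 → (-4,-22,-46)
replace slot 1: 2·((-22)+(-46)) − (-4) = -132 → (-132,-22,-46)

-132,-22,-46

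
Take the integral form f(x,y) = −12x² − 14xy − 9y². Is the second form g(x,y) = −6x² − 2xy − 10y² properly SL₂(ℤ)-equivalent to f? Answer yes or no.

D₁ = -236, D₂ = -236
f is negative-definite; reduce −f:
−f: translate: b→-10 (≡14 mod 24), so (12,14,9)→(12,-10,7)
−f: flip: (12,-10,7)→(7,10,12)
−f: translate: b→-4 (≡10 mod 14), so (7,10,12)→(7,-4,9)
−f: reduced (well bottom): (7,-4,9) with a≤c, −a<b≤a
flip sign back: reduced form of f is (-7,4,-9)
g is negative-definite; reduce −g:
−g: reduced (well bottom): (6,2,10) with a≤c, −a<b≤a
flip sign back: reduced form of g is (-6,-2,-10)
reduced forms (-7, 4, -9) vs (-6, -2, -10) ⇒ inequivalent

no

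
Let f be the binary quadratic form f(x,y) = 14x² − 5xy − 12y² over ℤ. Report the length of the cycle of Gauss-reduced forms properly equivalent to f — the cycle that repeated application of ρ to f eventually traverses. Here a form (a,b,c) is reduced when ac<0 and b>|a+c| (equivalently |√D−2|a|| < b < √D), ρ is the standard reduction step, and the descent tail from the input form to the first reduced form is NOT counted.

D = 697, ⌊√D⌋ = 26
descent: ρ → (-12,5,14)  [lands on river]
river: ρ → (14,23,-3)
river: ρ → (-3,25,6)
river: ρ → (6,23,-7)
river: ρ → (-7,19,12)
river: ρ → (12,5,-14)
river: ρ → (-14,23,3)
river: ρ → (3,25,-6)
river: ρ → (-6,23,7)
river: ρ → (7,19,-12)
ρ-cycle length = 10 (tail of 1 descent step not counted)

10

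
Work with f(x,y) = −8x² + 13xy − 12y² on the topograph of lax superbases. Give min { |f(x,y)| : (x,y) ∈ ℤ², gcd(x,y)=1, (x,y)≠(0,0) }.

translate: b→3 (≡-13 mod 16), so (8,-13,12)→(8,3,7)
flip: (8,3,7)→(7,-3,8)
reduced (well bottom): (7,-3,8) with a≤c, −a<b≤a
well minimum |f| = |-7| = 7 (negative-definite)

7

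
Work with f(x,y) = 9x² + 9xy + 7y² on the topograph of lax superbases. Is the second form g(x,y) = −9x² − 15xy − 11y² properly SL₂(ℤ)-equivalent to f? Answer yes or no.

D₁ = -171, D₂ = -171
f: flip: (9,9,7)→(7,-9,9)
f: translate: b→5 (≡-9 mod 14), so (7,-9,9)→(7,5,7)
f: reduced (well bottom): (7,5,7) with a≤c, −a<b≤a
g is negative-definite; reduce −g:
−g: translate: b→-3 (≡15 mod 18), so (9,15,11)→(9,-3,5)
−g: flip: (9,-3,5)→(5,3,9)
−g: reduced (well bottom): (5,3,9) with a≤c, −a<b≤a
flip sign back: reduced form of g is (-5,-3,-9)
reduced forms (7, 5, 7) vs (-5, -3, -9) ⇒ inequivalent

no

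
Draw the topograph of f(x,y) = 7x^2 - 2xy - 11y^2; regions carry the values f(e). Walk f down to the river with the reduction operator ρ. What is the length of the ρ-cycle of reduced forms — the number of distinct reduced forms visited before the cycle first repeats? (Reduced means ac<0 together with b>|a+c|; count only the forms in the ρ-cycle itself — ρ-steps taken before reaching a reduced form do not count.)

D = 312, ⌊√D⌋ = 17
descent: ρ → (-11,2,7)
descent: ρ → (7,12,-6)  [lands on river]
river: ρ → (-6,12,7)
river: ρ → (7,16,-2)
river: ρ → (-2,16,7)
ρ-cycle length = 4 (tail of 2 descent steps not counted)

4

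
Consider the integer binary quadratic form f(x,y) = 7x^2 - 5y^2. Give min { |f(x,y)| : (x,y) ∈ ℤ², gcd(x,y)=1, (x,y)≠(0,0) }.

descent: ρ → (-5,10,2)  [lands on river]
river: ρ → (2,10,-5)
closes: descent 1, river 2
min |a| on river = 2

2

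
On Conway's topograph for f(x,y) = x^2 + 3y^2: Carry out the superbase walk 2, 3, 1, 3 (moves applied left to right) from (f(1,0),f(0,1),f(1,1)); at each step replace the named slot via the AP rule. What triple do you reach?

start (1,3,4) = (f(1,0),f(0,1),f(1,1))
replace slot 2: 2·(1+4) − 3 = 7 → (1,7,4)
replace slot 3: 2·(1+7) − 4 = 12 → (1,7,12)
replace slot 1: 2·(7+12) − 1 = 37 → (37,7,12)
replace slot 3: 2·(37+7) − 12 = 76 → (37,7,76)

37,7,76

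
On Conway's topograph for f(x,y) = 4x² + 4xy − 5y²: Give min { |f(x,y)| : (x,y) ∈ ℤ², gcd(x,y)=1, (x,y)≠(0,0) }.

river: ρ → (-5,6,3)
river: ρ → (3,6,-5)
river: ρ → (-5,4,4)
river: ρ → (4,4,-5)
closes: descent 0, river 4
min |a| on river = 3

3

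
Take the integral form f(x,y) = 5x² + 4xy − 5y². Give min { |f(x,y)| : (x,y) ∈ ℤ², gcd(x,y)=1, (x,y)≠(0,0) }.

river: ρ → (-5,6,4)
river: ρ → (4,10,-1)
river: ρ → (-1,10,4)
river: ρ → (4,6,-5)
river: ρ → (-5,4,5)
river: ρ → (5,6,-4)
river: ρ → (-4,10,1)
river: ρ → (1,10,-4)
river: ρ → (-4,6,5)
river: ρ → (5,4,-5)
closes: descent 0, river 10
min |a| on river = 1

1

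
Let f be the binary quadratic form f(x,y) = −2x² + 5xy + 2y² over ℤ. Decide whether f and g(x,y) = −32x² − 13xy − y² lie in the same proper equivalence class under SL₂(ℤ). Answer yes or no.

D₁ = 41, D₂ = 41
river cycle of f (length 10): (2, 3, -4), (-4, 5, 1), (1, 5, -4), (-4, 3, 2), (2, 5, -2), (-2, 3, 4), (4, 5, -1), (-1, 5, 4), (4, 3, -2), (-2, 5, 2)
river cycle of g (length 10): (-1, 5, 4), (4, 3, -2), (-2, 5, 2), (2, 3, -4), (-4, 5, 1), (1, 5, -4), (-4, 3, 2), (2, 5, -2), (-2, 3, 4), (4, 5, -1)
cycles coincide ⇒ equivalent

yes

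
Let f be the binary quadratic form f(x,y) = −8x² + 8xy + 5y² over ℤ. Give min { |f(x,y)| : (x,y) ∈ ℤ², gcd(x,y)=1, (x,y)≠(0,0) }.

river: ρ → (5,12,-4)
river: ρ → (-4,12,5)
river: ρ → (5,8,-8)
river: ρ → (-8,8,5)
closes: descent 0, river 4
min |a| on river = 4

4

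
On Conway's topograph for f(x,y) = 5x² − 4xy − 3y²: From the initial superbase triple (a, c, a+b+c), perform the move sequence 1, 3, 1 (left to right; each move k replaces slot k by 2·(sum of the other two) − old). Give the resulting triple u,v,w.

start (5,-3,-2) = (f(1,0),f(0,1),f(1,1))
replace slot 1: 2·((-3)+(-2)) − 5 = -15 → (-15,-3,-2)
replace slot 3: 2·((-15)+(-3)) − (-2) = -34 → (-15,-3,-34)
replace slot 1: 2·((-3)+(-34)) − (-15) = -59 → (-59,-3,-34)

-59,-3,-34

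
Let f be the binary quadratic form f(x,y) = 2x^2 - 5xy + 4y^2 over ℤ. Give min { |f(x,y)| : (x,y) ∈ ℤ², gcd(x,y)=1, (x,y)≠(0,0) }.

translate: b→-1 (≡-5 mod 4), so (2,-5,4)→(2,-1,1)
flip: (2,-1,1)→(1,1,2)
reduced (well bottom): (1,1,2) with a≤c, −a<b≤a
well minimum = a = 1

1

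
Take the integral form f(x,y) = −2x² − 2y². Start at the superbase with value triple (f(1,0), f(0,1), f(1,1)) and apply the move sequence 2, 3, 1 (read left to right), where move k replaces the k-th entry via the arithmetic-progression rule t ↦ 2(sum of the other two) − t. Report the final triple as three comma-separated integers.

start (-2,-2,-4) = (f(1,0),f(0,1),f(1,1))
replace slot 2: 2·((-2)+(-4)) − (-2) = -10 → (-2,-10,-4)
replace slot 3: 2·((-2)+(-10)) − (-4) = -20 → (-2,-10,-20)
replace slot 1: 2·((-10)+(-20)) − (-2) = -58 → (-58,-10,-20)

-58,-10,-20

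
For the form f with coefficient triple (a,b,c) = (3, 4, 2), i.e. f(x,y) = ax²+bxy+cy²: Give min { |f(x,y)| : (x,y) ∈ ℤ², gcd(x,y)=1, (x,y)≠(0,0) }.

translate: b→-2 (≡4 mod 6), so (3,4,2)→(3,-2,1)
flip: (3,-2,1)→(1,2,3)
translate: b→0 (≡2 mod 2), so (1,2,3)→(1,0,2)
reduced (well bottom): (1,0,2) with a≤c, −a<b≤a
well minimum = a = 1

1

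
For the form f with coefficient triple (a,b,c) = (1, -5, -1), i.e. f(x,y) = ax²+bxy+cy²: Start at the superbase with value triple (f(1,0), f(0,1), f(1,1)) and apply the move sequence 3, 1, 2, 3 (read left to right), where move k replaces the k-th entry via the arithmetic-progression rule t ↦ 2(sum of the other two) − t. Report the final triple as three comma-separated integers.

start (1,-1,-5) = (f(1,0),f(0,1),f(1,1))
replace slot 3: 2·(1+(-1)) − (-5) = 5 → (1,-1,5)
replace slot 1: 2·((-1)+5) − 1 = 7 → (7,-1,5)
replace slot 2: 2·(7+5) − (-1) = 25 → (7,25,5)
replace slot 3: 2·(7+25) − 5 = 59 → (7,25,59)

7,25,59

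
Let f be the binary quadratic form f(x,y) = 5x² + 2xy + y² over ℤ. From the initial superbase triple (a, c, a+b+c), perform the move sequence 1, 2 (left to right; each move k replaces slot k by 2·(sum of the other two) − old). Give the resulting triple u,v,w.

start (5,1,8) = (f(1,0),f(0,1),f(1,1))
replace slot 1: 2·(1+8) − 5 = 13 → (13,1,8)
replace slot 2: 2·(13+8) − 1 = 41 → (13,41,8)

13,41,8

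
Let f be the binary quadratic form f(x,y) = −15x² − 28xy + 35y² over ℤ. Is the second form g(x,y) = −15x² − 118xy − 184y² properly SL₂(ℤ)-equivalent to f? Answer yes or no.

D₁ = 2884, D₂ = 2884
river cycle of f (length 40): (35, 28, -15), (-15, 32, 31), (31, 30, -16), (-16, 34, 27), (27, 20, -23), (-23, 26, 24), (24, 22, -25), (-25, 28, 21), (21, 14, -32), (-32, 50, 3), … (30 more)
river cycle of g (length 40): (-15, 32, 31), (31, 30, -16), (-16, 34, 27), (27, 20, -23), (-23, 26, 24), (24, 22, -25), (-25, 28, 21), (21, 14, -32), (-32, 50, 3), (3, 52, -15), … (30 more)
cycles coincide ⇒ equivalent

yes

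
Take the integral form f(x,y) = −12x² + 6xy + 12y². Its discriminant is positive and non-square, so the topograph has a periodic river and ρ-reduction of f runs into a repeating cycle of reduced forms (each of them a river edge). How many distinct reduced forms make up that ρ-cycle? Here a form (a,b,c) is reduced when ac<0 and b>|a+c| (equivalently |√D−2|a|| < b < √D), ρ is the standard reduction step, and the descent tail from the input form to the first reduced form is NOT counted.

D = 612, ⌊√D⌋ = 24
river: ρ → (12,18,-6)
river: ρ → (-6,18,12)
river: ρ → (12,6,-12)
river: ρ → (-12,18,6)
river: ρ → (6,18,-12)
river: ρ → (-12,6,12)
ρ-cycle length = 6 (tail of 0 descent steps not counted)

6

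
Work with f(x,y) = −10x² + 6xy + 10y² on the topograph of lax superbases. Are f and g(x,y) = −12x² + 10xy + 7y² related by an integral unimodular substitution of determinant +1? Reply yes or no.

D₁ = 436, D₂ = 436
river cycle of f (length 14): (10, 14, -6), (-6, 10, 14), (14, 18, -2), (-2, 18, 14), (14, 10, -6), (-6, 14, 10), (10, 6, -10), (-10, 14, 6), (6, 10, -14), (-14, 18, 2), … (4 more)
river cycle of g (length 30): (7, 18, -4), (-4, 14, 15), (15, 16, -3), (-3, 20, 3), (3, 16, -15), (-15, 14, 4), (4, 18, -7), (-7, 10, 12), (12, 14, -5), (-5, 16, 9), … (20 more)
cycles differ ⇒ inequivalent

no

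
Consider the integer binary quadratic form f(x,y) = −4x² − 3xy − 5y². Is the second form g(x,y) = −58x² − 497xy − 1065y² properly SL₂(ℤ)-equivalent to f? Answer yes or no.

D₁ = -71, D₂ = -71
f is negative-definite; reduce −f:
−f: reduced (well bottom): (4,3,5) with a≤c, −a<b≤a
flip sign back: reduced form of f is (-4,-3,-5)
g is negative-definite; reduce −g:
−g: translate: b→33 (≡497 mod 116), so (58,497,1065)→(58,33,5)
−g: flip: (58,33,5)→(5,-33,58)
−g: translate: b→-3 (≡-33 mod 10), so (5,-33,58)→(5,-3,4)
−g: flip: (5,-3,4)→(4,3,5)
−g: reduced (well bottom): (4,3,5) with a≤c, −a<b≤a
flip sign back: reduced form of g is (-4,-3,-5)
reduced forms (-4, -3, -5) vs (-4, -3, -5) ⇒ equivalent

yes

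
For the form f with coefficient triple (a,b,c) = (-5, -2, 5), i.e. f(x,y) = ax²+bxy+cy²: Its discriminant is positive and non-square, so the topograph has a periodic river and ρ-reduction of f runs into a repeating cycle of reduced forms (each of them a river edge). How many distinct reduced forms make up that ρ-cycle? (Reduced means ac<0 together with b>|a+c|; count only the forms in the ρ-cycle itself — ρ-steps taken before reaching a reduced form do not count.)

D = 104, ⌊√D⌋ = 10
descent: ρ → (5,2,-5)  [lands on river]
river: ρ → (-5,8,2)
river: ρ → (2,8,-5)
river: ρ → (-5,2,5)
river: ρ → (5,8,-2)
river: ρ → (-2,8,5)
ρ-cycle length = 6 (tail of 1 descent step not counted)

6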